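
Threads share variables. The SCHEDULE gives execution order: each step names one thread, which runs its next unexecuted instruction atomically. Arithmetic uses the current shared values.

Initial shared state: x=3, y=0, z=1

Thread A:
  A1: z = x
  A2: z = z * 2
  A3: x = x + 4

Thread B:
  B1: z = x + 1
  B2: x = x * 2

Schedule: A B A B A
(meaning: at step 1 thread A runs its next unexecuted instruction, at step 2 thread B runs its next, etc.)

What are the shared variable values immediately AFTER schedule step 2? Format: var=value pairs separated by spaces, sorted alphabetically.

Answer: x=3 y=0 z=4

Derivation:
Step 1: thread A executes A1 (z = x). Shared: x=3 y=0 z=3. PCs: A@1 B@0
Step 2: thread B executes B1 (z = x + 1). Shared: x=3 y=0 z=4. PCs: A@1 B@1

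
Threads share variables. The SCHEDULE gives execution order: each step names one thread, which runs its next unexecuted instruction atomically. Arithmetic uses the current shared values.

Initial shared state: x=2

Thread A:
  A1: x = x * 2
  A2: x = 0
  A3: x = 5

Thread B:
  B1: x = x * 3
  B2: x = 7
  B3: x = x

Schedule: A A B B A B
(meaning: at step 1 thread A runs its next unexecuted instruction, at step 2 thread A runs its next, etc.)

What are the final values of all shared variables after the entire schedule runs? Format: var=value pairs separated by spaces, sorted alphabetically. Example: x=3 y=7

Step 1: thread A executes A1 (x = x * 2). Shared: x=4. PCs: A@1 B@0
Step 2: thread A executes A2 (x = 0). Shared: x=0. PCs: A@2 B@0
Step 3: thread B executes B1 (x = x * 3). Shared: x=0. PCs: A@2 B@1
Step 4: thread B executes B2 (x = 7). Shared: x=7. PCs: A@2 B@2
Step 5: thread A executes A3 (x = 5). Shared: x=5. PCs: A@3 B@2
Step 6: thread B executes B3 (x = x). Shared: x=5. PCs: A@3 B@3

Answer: x=5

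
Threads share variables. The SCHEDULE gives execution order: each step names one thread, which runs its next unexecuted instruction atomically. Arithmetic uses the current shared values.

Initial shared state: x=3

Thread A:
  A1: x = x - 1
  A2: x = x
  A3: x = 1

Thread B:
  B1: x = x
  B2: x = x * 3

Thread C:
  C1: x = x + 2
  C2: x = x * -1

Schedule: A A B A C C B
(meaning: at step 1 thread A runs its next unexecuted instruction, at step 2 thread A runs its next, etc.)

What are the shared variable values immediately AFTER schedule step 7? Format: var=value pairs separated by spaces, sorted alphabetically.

Step 1: thread A executes A1 (x = x - 1). Shared: x=2. PCs: A@1 B@0 C@0
Step 2: thread A executes A2 (x = x). Shared: x=2. PCs: A@2 B@0 C@0
Step 3: thread B executes B1 (x = x). Shared: x=2. PCs: A@2 B@1 C@0
Step 4: thread A executes A3 (x = 1). Shared: x=1. PCs: A@3 B@1 C@0
Step 5: thread C executes C1 (x = x + 2). Shared: x=3. PCs: A@3 B@1 C@1
Step 6: thread C executes C2 (x = x * -1). Shared: x=-3. PCs: A@3 B@1 C@2
Step 7: thread B executes B2 (x = x * 3). Shared: x=-9. PCs: A@3 B@2 C@2

Answer: x=-9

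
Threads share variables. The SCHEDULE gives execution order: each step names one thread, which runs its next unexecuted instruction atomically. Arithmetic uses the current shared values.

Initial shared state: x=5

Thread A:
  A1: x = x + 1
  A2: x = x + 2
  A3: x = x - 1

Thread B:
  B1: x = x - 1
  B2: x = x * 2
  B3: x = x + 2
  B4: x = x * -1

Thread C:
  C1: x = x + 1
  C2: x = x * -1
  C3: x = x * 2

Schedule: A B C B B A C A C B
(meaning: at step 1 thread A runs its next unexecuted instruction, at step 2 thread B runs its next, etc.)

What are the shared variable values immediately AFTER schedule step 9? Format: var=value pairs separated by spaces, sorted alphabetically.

Answer: x=-34

Derivation:
Step 1: thread A executes A1 (x = x + 1). Shared: x=6. PCs: A@1 B@0 C@0
Step 2: thread B executes B1 (x = x - 1). Shared: x=5. PCs: A@1 B@1 C@0
Step 3: thread C executes C1 (x = x + 1). Shared: x=6. PCs: A@1 B@1 C@1
Step 4: thread B executes B2 (x = x * 2). Shared: x=12. PCs: A@1 B@2 C@1
Step 5: thread B executes B3 (x = x + 2). Shared: x=14. PCs: A@1 B@3 C@1
Step 6: thread A executes A2 (x = x + 2). Shared: x=16. PCs: A@2 B@3 C@1
Step 7: thread C executes C2 (x = x * -1). Shared: x=-16. PCs: A@2 B@3 C@2
Step 8: thread A executes A3 (x = x - 1). Shared: x=-17. PCs: A@3 B@3 C@2
Step 9: thread C executes C3 (x = x * 2). Shared: x=-34. PCs: A@3 B@3 C@3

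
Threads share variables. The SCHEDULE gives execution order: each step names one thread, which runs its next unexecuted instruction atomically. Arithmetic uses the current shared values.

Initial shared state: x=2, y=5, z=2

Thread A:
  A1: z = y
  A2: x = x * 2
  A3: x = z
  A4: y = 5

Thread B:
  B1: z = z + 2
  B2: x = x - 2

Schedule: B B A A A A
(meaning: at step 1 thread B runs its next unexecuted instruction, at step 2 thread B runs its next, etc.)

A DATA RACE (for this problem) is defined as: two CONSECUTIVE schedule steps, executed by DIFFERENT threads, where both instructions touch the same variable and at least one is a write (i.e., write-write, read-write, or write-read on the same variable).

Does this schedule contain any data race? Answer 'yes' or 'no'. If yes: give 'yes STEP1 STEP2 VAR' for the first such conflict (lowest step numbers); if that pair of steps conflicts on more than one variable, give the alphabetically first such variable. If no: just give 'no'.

Steps 1,2: same thread (B). No race.
Steps 2,3: B(r=x,w=x) vs A(r=y,w=z). No conflict.
Steps 3,4: same thread (A). No race.
Steps 4,5: same thread (A). No race.
Steps 5,6: same thread (A). No race.

Answer: no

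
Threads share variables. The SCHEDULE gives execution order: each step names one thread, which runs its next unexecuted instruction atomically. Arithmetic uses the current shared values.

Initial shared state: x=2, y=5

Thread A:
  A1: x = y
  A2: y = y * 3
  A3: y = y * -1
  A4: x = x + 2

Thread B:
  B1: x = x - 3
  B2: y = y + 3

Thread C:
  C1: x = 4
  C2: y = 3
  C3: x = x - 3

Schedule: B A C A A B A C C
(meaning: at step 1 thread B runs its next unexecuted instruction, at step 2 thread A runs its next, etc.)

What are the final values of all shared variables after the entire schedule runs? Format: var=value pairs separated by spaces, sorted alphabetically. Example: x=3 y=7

Answer: x=3 y=3

Derivation:
Step 1: thread B executes B1 (x = x - 3). Shared: x=-1 y=5. PCs: A@0 B@1 C@0
Step 2: thread A executes A1 (x = y). Shared: x=5 y=5. PCs: A@1 B@1 C@0
Step 3: thread C executes C1 (x = 4). Shared: x=4 y=5. PCs: A@1 B@1 C@1
Step 4: thread A executes A2 (y = y * 3). Shared: x=4 y=15. PCs: A@2 B@1 C@1
Step 5: thread A executes A3 (y = y * -1). Shared: x=4 y=-15. PCs: A@3 B@1 C@1
Step 6: thread B executes B2 (y = y + 3). Shared: x=4 y=-12. PCs: A@3 B@2 C@1
Step 7: thread A executes A4 (x = x + 2). Shared: x=6 y=-12. PCs: A@4 B@2 C@1
Step 8: thread C executes C2 (y = 3). Shared: x=6 y=3. PCs: A@4 B@2 C@2
Step 9: thread C executes C3 (x = x - 3). Shared: x=3 y=3. PCs: A@4 B@2 C@3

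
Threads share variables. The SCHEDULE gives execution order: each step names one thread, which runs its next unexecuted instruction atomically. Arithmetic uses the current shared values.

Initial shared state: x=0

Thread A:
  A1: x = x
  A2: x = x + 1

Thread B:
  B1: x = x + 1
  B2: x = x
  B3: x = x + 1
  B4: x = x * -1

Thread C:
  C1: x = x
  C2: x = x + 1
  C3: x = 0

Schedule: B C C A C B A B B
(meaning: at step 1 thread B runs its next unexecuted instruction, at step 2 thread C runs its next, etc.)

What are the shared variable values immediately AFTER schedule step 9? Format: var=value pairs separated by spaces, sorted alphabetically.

Step 1: thread B executes B1 (x = x + 1). Shared: x=1. PCs: A@0 B@1 C@0
Step 2: thread C executes C1 (x = x). Shared: x=1. PCs: A@0 B@1 C@1
Step 3: thread C executes C2 (x = x + 1). Shared: x=2. PCs: A@0 B@1 C@2
Step 4: thread A executes A1 (x = x). Shared: x=2. PCs: A@1 B@1 C@2
Step 5: thread C executes C3 (x = 0). Shared: x=0. PCs: A@1 B@1 C@3
Step 6: thread B executes B2 (x = x). Shared: x=0. PCs: A@1 B@2 C@3
Step 7: thread A executes A2 (x = x + 1). Shared: x=1. PCs: A@2 B@2 C@3
Step 8: thread B executes B3 (x = x + 1). Shared: x=2. PCs: A@2 B@3 C@3
Step 9: thread B executes B4 (x = x * -1). Shared: x=-2. PCs: A@2 B@4 C@3

Answer: x=-2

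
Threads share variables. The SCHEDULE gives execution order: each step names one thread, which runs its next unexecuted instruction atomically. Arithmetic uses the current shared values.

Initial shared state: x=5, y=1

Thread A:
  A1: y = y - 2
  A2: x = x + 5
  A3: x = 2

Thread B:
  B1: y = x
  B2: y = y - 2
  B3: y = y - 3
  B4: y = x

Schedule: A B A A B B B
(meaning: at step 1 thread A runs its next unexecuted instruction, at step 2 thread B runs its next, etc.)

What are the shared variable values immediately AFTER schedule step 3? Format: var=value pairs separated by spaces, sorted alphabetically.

Step 1: thread A executes A1 (y = y - 2). Shared: x=5 y=-1. PCs: A@1 B@0
Step 2: thread B executes B1 (y = x). Shared: x=5 y=5. PCs: A@1 B@1
Step 3: thread A executes A2 (x = x + 5). Shared: x=10 y=5. PCs: A@2 B@1

Answer: x=10 y=5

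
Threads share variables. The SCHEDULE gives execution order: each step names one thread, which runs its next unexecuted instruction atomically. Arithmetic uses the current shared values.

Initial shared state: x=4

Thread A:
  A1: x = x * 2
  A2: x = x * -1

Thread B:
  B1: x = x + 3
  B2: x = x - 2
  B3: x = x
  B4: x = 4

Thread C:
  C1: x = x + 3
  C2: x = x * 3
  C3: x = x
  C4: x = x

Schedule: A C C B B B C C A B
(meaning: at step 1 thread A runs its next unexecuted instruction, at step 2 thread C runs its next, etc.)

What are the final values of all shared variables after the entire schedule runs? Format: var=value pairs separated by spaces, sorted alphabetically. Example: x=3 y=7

Answer: x=4

Derivation:
Step 1: thread A executes A1 (x = x * 2). Shared: x=8. PCs: A@1 B@0 C@0
Step 2: thread C executes C1 (x = x + 3). Shared: x=11. PCs: A@1 B@0 C@1
Step 3: thread C executes C2 (x = x * 3). Shared: x=33. PCs: A@1 B@0 C@2
Step 4: thread B executes B1 (x = x + 3). Shared: x=36. PCs: A@1 B@1 C@2
Step 5: thread B executes B2 (x = x - 2). Shared: x=34. PCs: A@1 B@2 C@2
Step 6: thread B executes B3 (x = x). Shared: x=34. PCs: A@1 B@3 C@2
Step 7: thread C executes C3 (x = x). Shared: x=34. PCs: A@1 B@3 C@3
Step 8: thread C executes C4 (x = x). Shared: x=34. PCs: A@1 B@3 C@4
Step 9: thread A executes A2 (x = x * -1). Shared: x=-34. PCs: A@2 B@3 C@4
Step 10: thread B executes B4 (x = 4). Shared: x=4. PCs: A@2 B@4 C@4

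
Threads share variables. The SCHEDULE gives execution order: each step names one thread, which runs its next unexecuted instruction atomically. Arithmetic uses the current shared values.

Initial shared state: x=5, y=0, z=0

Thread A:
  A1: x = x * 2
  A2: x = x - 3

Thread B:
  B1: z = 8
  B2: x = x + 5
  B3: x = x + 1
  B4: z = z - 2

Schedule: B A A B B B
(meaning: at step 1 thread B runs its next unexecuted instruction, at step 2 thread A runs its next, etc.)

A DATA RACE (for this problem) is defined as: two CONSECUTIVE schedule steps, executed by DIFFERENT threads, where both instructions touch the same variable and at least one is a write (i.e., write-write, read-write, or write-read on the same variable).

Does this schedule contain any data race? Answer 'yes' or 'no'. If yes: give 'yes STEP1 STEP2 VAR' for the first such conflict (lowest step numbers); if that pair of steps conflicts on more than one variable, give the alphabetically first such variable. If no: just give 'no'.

Answer: yes 3 4 x

Derivation:
Steps 1,2: B(r=-,w=z) vs A(r=x,w=x). No conflict.
Steps 2,3: same thread (A). No race.
Steps 3,4: A(x = x - 3) vs B(x = x + 5). RACE on x (W-W).
Steps 4,5: same thread (B). No race.
Steps 5,6: same thread (B). No race.
First conflict at steps 3,4.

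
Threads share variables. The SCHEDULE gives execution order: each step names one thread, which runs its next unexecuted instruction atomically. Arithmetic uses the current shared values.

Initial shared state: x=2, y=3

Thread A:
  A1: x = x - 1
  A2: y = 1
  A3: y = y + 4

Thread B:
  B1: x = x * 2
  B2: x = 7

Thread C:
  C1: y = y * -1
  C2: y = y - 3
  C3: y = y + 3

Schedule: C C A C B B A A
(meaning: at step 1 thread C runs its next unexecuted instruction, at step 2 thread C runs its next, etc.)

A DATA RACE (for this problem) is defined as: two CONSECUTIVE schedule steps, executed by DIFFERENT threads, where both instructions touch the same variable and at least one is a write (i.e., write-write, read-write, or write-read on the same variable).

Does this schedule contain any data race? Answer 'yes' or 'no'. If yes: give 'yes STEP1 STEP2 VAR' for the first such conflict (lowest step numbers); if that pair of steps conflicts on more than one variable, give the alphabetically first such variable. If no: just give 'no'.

Answer: no

Derivation:
Steps 1,2: same thread (C). No race.
Steps 2,3: C(r=y,w=y) vs A(r=x,w=x). No conflict.
Steps 3,4: A(r=x,w=x) vs C(r=y,w=y). No conflict.
Steps 4,5: C(r=y,w=y) vs B(r=x,w=x). No conflict.
Steps 5,6: same thread (B). No race.
Steps 6,7: B(r=-,w=x) vs A(r=-,w=y). No conflict.
Steps 7,8: same thread (A). No race.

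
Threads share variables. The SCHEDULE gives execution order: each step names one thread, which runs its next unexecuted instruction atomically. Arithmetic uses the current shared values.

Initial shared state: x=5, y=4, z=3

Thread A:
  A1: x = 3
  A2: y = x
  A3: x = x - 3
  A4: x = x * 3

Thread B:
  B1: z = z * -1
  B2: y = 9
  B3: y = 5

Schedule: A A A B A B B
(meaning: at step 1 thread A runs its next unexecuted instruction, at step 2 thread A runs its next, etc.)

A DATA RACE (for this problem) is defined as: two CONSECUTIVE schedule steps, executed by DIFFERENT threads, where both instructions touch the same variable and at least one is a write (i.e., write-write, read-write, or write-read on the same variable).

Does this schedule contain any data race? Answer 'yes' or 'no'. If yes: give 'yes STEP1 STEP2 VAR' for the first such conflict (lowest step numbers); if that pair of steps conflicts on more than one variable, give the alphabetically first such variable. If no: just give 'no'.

Steps 1,2: same thread (A). No race.
Steps 2,3: same thread (A). No race.
Steps 3,4: A(r=x,w=x) vs B(r=z,w=z). No conflict.
Steps 4,5: B(r=z,w=z) vs A(r=x,w=x). No conflict.
Steps 5,6: A(r=x,w=x) vs B(r=-,w=y). No conflict.
Steps 6,7: same thread (B). No race.

Answer: no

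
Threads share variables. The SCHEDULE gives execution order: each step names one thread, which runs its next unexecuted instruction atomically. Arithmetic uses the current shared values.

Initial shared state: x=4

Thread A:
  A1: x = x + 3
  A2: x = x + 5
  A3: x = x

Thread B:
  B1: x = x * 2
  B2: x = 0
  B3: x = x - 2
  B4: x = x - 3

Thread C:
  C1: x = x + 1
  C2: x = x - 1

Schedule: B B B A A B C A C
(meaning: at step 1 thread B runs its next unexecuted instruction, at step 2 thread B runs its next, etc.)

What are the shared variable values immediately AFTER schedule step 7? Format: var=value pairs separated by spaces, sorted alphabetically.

Step 1: thread B executes B1 (x = x * 2). Shared: x=8. PCs: A@0 B@1 C@0
Step 2: thread B executes B2 (x = 0). Shared: x=0. PCs: A@0 B@2 C@0
Step 3: thread B executes B3 (x = x - 2). Shared: x=-2. PCs: A@0 B@3 C@0
Step 4: thread A executes A1 (x = x + 3). Shared: x=1. PCs: A@1 B@3 C@0
Step 5: thread A executes A2 (x = x + 5). Shared: x=6. PCs: A@2 B@3 C@0
Step 6: thread B executes B4 (x = x - 3). Shared: x=3. PCs: A@2 B@4 C@0
Step 7: thread C executes C1 (x = x + 1). Shared: x=4. PCs: A@2 B@4 C@1

Answer: x=4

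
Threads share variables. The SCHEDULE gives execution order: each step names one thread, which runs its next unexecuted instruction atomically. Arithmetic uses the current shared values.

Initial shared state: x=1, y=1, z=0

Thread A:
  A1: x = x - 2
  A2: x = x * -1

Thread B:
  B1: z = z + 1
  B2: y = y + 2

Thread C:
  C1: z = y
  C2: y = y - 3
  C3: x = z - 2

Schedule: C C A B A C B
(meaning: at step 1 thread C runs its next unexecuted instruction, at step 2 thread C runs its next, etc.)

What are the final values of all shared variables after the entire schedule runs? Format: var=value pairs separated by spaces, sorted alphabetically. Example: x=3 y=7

Step 1: thread C executes C1 (z = y). Shared: x=1 y=1 z=1. PCs: A@0 B@0 C@1
Step 2: thread C executes C2 (y = y - 3). Shared: x=1 y=-2 z=1. PCs: A@0 B@0 C@2
Step 3: thread A executes A1 (x = x - 2). Shared: x=-1 y=-2 z=1. PCs: A@1 B@0 C@2
Step 4: thread B executes B1 (z = z + 1). Shared: x=-1 y=-2 z=2. PCs: A@1 B@1 C@2
Step 5: thread A executes A2 (x = x * -1). Shared: x=1 y=-2 z=2. PCs: A@2 B@1 C@2
Step 6: thread C executes C3 (x = z - 2). Shared: x=0 y=-2 z=2. PCs: A@2 B@1 C@3
Step 7: thread B executes B2 (y = y + 2). Shared: x=0 y=0 z=2. PCs: A@2 B@2 C@3

Answer: x=0 y=0 z=2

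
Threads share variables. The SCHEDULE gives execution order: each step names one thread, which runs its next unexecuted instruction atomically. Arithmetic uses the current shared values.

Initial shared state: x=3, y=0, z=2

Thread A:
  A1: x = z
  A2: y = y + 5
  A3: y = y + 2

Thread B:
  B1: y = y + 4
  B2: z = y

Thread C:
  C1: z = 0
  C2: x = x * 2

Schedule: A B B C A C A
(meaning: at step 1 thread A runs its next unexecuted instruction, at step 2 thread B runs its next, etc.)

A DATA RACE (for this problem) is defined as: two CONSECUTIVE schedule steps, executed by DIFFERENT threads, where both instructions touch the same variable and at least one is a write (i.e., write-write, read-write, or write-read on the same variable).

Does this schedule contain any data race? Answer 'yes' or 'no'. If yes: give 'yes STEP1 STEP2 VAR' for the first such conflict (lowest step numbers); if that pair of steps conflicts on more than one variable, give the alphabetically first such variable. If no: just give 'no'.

Steps 1,2: A(r=z,w=x) vs B(r=y,w=y). No conflict.
Steps 2,3: same thread (B). No race.
Steps 3,4: B(z = y) vs C(z = 0). RACE on z (W-W).
Steps 4,5: C(r=-,w=z) vs A(r=y,w=y). No conflict.
Steps 5,6: A(r=y,w=y) vs C(r=x,w=x). No conflict.
Steps 6,7: C(r=x,w=x) vs A(r=y,w=y). No conflict.
First conflict at steps 3,4.

Answer: yes 3 4 z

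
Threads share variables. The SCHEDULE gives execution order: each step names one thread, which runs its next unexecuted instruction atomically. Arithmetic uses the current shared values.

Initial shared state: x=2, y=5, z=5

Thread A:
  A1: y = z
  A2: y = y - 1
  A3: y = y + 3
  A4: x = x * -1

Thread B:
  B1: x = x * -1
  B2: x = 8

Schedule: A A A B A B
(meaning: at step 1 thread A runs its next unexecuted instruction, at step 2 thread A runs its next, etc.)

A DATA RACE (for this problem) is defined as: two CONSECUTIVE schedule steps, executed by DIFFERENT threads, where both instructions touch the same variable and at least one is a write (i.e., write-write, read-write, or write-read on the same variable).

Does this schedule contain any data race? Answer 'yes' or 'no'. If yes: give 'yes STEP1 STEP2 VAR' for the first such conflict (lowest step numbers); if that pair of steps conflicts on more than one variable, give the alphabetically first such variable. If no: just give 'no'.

Answer: yes 4 5 x

Derivation:
Steps 1,2: same thread (A). No race.
Steps 2,3: same thread (A). No race.
Steps 3,4: A(r=y,w=y) vs B(r=x,w=x). No conflict.
Steps 4,5: B(x = x * -1) vs A(x = x * -1). RACE on x (W-W).
Steps 5,6: A(x = x * -1) vs B(x = 8). RACE on x (W-W).
First conflict at steps 4,5.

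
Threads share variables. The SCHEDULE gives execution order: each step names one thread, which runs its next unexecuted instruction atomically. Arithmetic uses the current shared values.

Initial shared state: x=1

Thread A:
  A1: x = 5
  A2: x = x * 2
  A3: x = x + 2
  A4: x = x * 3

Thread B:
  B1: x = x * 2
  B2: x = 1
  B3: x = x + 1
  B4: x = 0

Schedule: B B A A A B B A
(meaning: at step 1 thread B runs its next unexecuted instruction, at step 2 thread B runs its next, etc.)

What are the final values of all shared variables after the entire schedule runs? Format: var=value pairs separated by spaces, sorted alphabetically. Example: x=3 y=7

Step 1: thread B executes B1 (x = x * 2). Shared: x=2. PCs: A@0 B@1
Step 2: thread B executes B2 (x = 1). Shared: x=1. PCs: A@0 B@2
Step 3: thread A executes A1 (x = 5). Shared: x=5. PCs: A@1 B@2
Step 4: thread A executes A2 (x = x * 2). Shared: x=10. PCs: A@2 B@2
Step 5: thread A executes A3 (x = x + 2). Shared: x=12. PCs: A@3 B@2
Step 6: thread B executes B3 (x = x + 1). Shared: x=13. PCs: A@3 B@3
Step 7: thread B executes B4 (x = 0). Shared: x=0. PCs: A@3 B@4
Step 8: thread A executes A4 (x = x * 3). Shared: x=0. PCs: A@4 B@4

Answer: x=0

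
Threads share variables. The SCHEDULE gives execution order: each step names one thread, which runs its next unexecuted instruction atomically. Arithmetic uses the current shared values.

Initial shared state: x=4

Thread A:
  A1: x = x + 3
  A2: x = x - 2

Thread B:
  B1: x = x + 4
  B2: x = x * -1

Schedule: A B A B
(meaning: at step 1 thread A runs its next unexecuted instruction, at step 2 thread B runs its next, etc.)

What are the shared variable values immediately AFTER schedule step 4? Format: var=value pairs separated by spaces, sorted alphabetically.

Answer: x=-9

Derivation:
Step 1: thread A executes A1 (x = x + 3). Shared: x=7. PCs: A@1 B@0
Step 2: thread B executes B1 (x = x + 4). Shared: x=11. PCs: A@1 B@1
Step 3: thread A executes A2 (x = x - 2). Shared: x=9. PCs: A@2 B@1
Step 4: thread B executes B2 (x = x * -1). Shared: x=-9. PCs: A@2 B@2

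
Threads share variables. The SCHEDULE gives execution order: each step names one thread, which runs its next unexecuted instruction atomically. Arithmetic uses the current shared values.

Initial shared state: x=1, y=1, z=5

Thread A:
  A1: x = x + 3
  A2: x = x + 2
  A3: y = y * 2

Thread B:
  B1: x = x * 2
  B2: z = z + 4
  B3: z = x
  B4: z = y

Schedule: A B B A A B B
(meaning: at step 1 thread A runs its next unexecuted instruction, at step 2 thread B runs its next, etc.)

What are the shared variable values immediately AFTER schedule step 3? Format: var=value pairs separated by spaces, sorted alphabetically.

Answer: x=8 y=1 z=9

Derivation:
Step 1: thread A executes A1 (x = x + 3). Shared: x=4 y=1 z=5. PCs: A@1 B@0
Step 2: thread B executes B1 (x = x * 2). Shared: x=8 y=1 z=5. PCs: A@1 B@1
Step 3: thread B executes B2 (z = z + 4). Shared: x=8 y=1 z=9. PCs: A@1 B@2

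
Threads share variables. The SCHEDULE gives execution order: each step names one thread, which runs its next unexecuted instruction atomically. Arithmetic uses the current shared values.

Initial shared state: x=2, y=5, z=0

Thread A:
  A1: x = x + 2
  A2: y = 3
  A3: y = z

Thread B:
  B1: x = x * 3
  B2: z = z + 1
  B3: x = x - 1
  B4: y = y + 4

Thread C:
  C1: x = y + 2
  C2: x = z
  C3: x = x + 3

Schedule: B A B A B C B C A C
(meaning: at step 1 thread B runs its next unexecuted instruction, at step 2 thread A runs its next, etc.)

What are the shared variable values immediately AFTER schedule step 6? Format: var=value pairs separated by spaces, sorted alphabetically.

Step 1: thread B executes B1 (x = x * 3). Shared: x=6 y=5 z=0. PCs: A@0 B@1 C@0
Step 2: thread A executes A1 (x = x + 2). Shared: x=8 y=5 z=0. PCs: A@1 B@1 C@0
Step 3: thread B executes B2 (z = z + 1). Shared: x=8 y=5 z=1. PCs: A@1 B@2 C@0
Step 4: thread A executes A2 (y = 3). Shared: x=8 y=3 z=1. PCs: A@2 B@2 C@0
Step 5: thread B executes B3 (x = x - 1). Shared: x=7 y=3 z=1. PCs: A@2 B@3 C@0
Step 6: thread C executes C1 (x = y + 2). Shared: x=5 y=3 z=1. PCs: A@2 B@3 C@1

Answer: x=5 y=3 z=1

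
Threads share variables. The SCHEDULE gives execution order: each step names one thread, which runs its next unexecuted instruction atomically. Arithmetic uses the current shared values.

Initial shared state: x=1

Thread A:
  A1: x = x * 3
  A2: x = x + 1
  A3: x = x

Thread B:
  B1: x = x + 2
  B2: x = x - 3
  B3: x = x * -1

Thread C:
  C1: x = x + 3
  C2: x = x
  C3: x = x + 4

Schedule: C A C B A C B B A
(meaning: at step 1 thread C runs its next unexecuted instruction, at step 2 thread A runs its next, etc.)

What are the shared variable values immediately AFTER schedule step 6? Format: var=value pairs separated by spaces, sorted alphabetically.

Step 1: thread C executes C1 (x = x + 3). Shared: x=4. PCs: A@0 B@0 C@1
Step 2: thread A executes A1 (x = x * 3). Shared: x=12. PCs: A@1 B@0 C@1
Step 3: thread C executes C2 (x = x). Shared: x=12. PCs: A@1 B@0 C@2
Step 4: thread B executes B1 (x = x + 2). Shared: x=14. PCs: A@1 B@1 C@2
Step 5: thread A executes A2 (x = x + 1). Shared: x=15. PCs: A@2 B@1 C@2
Step 6: thread C executes C3 (x = x + 4). Shared: x=19. PCs: A@2 B@1 C@3

Answer: x=19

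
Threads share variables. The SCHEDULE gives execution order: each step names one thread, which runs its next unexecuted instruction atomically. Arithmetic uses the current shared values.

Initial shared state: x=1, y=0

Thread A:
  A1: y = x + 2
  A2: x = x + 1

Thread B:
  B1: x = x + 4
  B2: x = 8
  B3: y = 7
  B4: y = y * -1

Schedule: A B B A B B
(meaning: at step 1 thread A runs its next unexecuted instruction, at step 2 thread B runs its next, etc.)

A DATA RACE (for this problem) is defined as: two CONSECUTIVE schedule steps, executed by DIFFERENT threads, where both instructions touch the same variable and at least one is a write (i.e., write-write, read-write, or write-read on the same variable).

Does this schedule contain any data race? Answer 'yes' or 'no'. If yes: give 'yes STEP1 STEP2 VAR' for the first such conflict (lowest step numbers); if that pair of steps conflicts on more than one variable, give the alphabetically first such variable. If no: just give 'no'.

Answer: yes 1 2 x

Derivation:
Steps 1,2: A(y = x + 2) vs B(x = x + 4). RACE on x (R-W).
Steps 2,3: same thread (B). No race.
Steps 3,4: B(x = 8) vs A(x = x + 1). RACE on x (W-W).
Steps 4,5: A(r=x,w=x) vs B(r=-,w=y). No conflict.
Steps 5,6: same thread (B). No race.
First conflict at steps 1,2.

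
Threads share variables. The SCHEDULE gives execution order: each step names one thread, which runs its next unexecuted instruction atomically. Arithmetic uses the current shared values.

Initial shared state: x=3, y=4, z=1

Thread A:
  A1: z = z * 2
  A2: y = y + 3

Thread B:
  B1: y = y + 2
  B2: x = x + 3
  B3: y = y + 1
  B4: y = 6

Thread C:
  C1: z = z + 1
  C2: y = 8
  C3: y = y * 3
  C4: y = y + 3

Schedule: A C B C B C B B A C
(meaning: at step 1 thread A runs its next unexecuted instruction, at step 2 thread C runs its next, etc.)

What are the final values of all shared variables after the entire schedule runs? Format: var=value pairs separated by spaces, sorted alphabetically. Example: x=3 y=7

Answer: x=6 y=12 z=3

Derivation:
Step 1: thread A executes A1 (z = z * 2). Shared: x=3 y=4 z=2. PCs: A@1 B@0 C@0
Step 2: thread C executes C1 (z = z + 1). Shared: x=3 y=4 z=3. PCs: A@1 B@0 C@1
Step 3: thread B executes B1 (y = y + 2). Shared: x=3 y=6 z=3. PCs: A@1 B@1 C@1
Step 4: thread C executes C2 (y = 8). Shared: x=3 y=8 z=3. PCs: A@1 B@1 C@2
Step 5: thread B executes B2 (x = x + 3). Shared: x=6 y=8 z=3. PCs: A@1 B@2 C@2
Step 6: thread C executes C3 (y = y * 3). Shared: x=6 y=24 z=3. PCs: A@1 B@2 C@3
Step 7: thread B executes B3 (y = y + 1). Shared: x=6 y=25 z=3. PCs: A@1 B@3 C@3
Step 8: thread B executes B4 (y = 6). Shared: x=6 y=6 z=3. PCs: A@1 B@4 C@3
Step 9: thread A executes A2 (y = y + 3). Shared: x=6 y=9 z=3. PCs: A@2 B@4 C@3
Step 10: thread C executes C4 (y = y + 3). Shared: x=6 y=12 z=3. PCs: A@2 B@4 C@4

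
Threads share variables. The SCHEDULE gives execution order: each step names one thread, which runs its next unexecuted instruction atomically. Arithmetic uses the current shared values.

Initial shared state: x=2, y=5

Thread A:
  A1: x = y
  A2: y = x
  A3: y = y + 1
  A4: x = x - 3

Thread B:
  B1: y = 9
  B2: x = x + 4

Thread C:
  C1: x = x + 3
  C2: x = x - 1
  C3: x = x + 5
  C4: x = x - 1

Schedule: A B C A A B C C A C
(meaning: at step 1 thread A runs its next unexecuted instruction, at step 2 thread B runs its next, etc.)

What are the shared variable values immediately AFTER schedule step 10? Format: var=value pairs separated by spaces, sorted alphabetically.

Answer: x=12 y=9

Derivation:
Step 1: thread A executes A1 (x = y). Shared: x=5 y=5. PCs: A@1 B@0 C@0
Step 2: thread B executes B1 (y = 9). Shared: x=5 y=9. PCs: A@1 B@1 C@0
Step 3: thread C executes C1 (x = x + 3). Shared: x=8 y=9. PCs: A@1 B@1 C@1
Step 4: thread A executes A2 (y = x). Shared: x=8 y=8. PCs: A@2 B@1 C@1
Step 5: thread A executes A3 (y = y + 1). Shared: x=8 y=9. PCs: A@3 B@1 C@1
Step 6: thread B executes B2 (x = x + 4). Shared: x=12 y=9. PCs: A@3 B@2 C@1
Step 7: thread C executes C2 (x = x - 1). Shared: x=11 y=9. PCs: A@3 B@2 C@2
Step 8: thread C executes C3 (x = x + 5). Shared: x=16 y=9. PCs: A@3 B@2 C@3
Step 9: thread A executes A4 (x = x - 3). Shared: x=13 y=9. PCs: A@4 B@2 C@3
Step 10: thread C executes C4 (x = x - 1). Shared: x=12 y=9. PCs: A@4 B@2 C@4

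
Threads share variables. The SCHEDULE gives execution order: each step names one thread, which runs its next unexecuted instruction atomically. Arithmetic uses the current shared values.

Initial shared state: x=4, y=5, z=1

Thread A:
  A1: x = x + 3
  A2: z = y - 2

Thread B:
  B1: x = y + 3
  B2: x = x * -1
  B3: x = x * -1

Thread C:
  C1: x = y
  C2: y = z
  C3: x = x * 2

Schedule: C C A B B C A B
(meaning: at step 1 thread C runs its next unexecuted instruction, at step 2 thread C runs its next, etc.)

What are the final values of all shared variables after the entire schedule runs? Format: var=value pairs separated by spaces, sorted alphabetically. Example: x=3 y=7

Step 1: thread C executes C1 (x = y). Shared: x=5 y=5 z=1. PCs: A@0 B@0 C@1
Step 2: thread C executes C2 (y = z). Shared: x=5 y=1 z=1. PCs: A@0 B@0 C@2
Step 3: thread A executes A1 (x = x + 3). Shared: x=8 y=1 z=1. PCs: A@1 B@0 C@2
Step 4: thread B executes B1 (x = y + 3). Shared: x=4 y=1 z=1. PCs: A@1 B@1 C@2
Step 5: thread B executes B2 (x = x * -1). Shared: x=-4 y=1 z=1. PCs: A@1 B@2 C@2
Step 6: thread C executes C3 (x = x * 2). Shared: x=-8 y=1 z=1. PCs: A@1 B@2 C@3
Step 7: thread A executes A2 (z = y - 2). Shared: x=-8 y=1 z=-1. PCs: A@2 B@2 C@3
Step 8: thread B executes B3 (x = x * -1). Shared: x=8 y=1 z=-1. PCs: A@2 B@3 C@3

Answer: x=8 y=1 z=-1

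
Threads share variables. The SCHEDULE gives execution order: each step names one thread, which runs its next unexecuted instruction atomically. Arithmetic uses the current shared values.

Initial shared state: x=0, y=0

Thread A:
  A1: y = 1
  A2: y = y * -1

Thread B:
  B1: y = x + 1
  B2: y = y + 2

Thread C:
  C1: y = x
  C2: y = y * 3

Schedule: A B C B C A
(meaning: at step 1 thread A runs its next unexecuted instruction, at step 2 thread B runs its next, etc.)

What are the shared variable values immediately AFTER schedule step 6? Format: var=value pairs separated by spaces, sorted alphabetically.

Step 1: thread A executes A1 (y = 1). Shared: x=0 y=1. PCs: A@1 B@0 C@0
Step 2: thread B executes B1 (y = x + 1). Shared: x=0 y=1. PCs: A@1 B@1 C@0
Step 3: thread C executes C1 (y = x). Shared: x=0 y=0. PCs: A@1 B@1 C@1
Step 4: thread B executes B2 (y = y + 2). Shared: x=0 y=2. PCs: A@1 B@2 C@1
Step 5: thread C executes C2 (y = y * 3). Shared: x=0 y=6. PCs: A@1 B@2 C@2
Step 6: thread A executes A2 (y = y * -1). Shared: x=0 y=-6. PCs: A@2 B@2 C@2

Answer: x=0 y=-6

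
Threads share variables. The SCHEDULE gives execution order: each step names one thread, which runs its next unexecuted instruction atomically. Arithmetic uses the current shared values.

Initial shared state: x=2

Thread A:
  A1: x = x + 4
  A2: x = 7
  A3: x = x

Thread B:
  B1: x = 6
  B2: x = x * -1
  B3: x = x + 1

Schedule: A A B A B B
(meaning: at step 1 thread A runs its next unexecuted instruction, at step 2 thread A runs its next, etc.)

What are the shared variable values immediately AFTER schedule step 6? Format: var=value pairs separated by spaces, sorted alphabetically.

Answer: x=-5

Derivation:
Step 1: thread A executes A1 (x = x + 4). Shared: x=6. PCs: A@1 B@0
Step 2: thread A executes A2 (x = 7). Shared: x=7. PCs: A@2 B@0
Step 3: thread B executes B1 (x = 6). Shared: x=6. PCs: A@2 B@1
Step 4: thread A executes A3 (x = x). Shared: x=6. PCs: A@3 B@1
Step 5: thread B executes B2 (x = x * -1). Shared: x=-6. PCs: A@3 B@2
Step 6: thread B executes B3 (x = x + 1). Shared: x=-5. PCs: A@3 B@3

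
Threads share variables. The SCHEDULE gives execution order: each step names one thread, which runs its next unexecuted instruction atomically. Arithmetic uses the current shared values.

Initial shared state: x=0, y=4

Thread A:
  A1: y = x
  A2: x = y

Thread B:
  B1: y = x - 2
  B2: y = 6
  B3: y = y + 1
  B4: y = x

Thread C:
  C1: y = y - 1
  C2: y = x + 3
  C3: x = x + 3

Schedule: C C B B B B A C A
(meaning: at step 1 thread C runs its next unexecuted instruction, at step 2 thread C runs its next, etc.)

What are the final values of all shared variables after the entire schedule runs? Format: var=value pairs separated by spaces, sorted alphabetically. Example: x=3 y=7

Answer: x=0 y=0

Derivation:
Step 1: thread C executes C1 (y = y - 1). Shared: x=0 y=3. PCs: A@0 B@0 C@1
Step 2: thread C executes C2 (y = x + 3). Shared: x=0 y=3. PCs: A@0 B@0 C@2
Step 3: thread B executes B1 (y = x - 2). Shared: x=0 y=-2. PCs: A@0 B@1 C@2
Step 4: thread B executes B2 (y = 6). Shared: x=0 y=6. PCs: A@0 B@2 C@2
Step 5: thread B executes B3 (y = y + 1). Shared: x=0 y=7. PCs: A@0 B@3 C@2
Step 6: thread B executes B4 (y = x). Shared: x=0 y=0. PCs: A@0 B@4 C@2
Step 7: thread A executes A1 (y = x). Shared: x=0 y=0. PCs: A@1 B@4 C@2
Step 8: thread C executes C3 (x = x + 3). Shared: x=3 y=0. PCs: A@1 B@4 C@3
Step 9: thread A executes A2 (x = y). Shared: x=0 y=0. PCs: A@2 B@4 C@3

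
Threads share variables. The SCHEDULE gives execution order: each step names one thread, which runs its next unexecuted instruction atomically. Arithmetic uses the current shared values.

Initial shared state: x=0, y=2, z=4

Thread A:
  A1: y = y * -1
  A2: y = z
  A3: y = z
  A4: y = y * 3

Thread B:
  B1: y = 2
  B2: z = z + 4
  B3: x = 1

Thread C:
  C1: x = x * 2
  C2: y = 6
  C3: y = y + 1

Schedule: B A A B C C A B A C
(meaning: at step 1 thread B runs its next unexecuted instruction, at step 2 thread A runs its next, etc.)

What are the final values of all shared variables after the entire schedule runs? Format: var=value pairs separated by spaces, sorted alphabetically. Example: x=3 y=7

Answer: x=1 y=25 z=8

Derivation:
Step 1: thread B executes B1 (y = 2). Shared: x=0 y=2 z=4. PCs: A@0 B@1 C@0
Step 2: thread A executes A1 (y = y * -1). Shared: x=0 y=-2 z=4. PCs: A@1 B@1 C@0
Step 3: thread A executes A2 (y = z). Shared: x=0 y=4 z=4. PCs: A@2 B@1 C@0
Step 4: thread B executes B2 (z = z + 4). Shared: x=0 y=4 z=8. PCs: A@2 B@2 C@0
Step 5: thread C executes C1 (x = x * 2). Shared: x=0 y=4 z=8. PCs: A@2 B@2 C@1
Step 6: thread C executes C2 (y = 6). Shared: x=0 y=6 z=8. PCs: A@2 B@2 C@2
Step 7: thread A executes A3 (y = z). Shared: x=0 y=8 z=8. PCs: A@3 B@2 C@2
Step 8: thread B executes B3 (x = 1). Shared: x=1 y=8 z=8. PCs: A@3 B@3 C@2
Step 9: thread A executes A4 (y = y * 3). Shared: x=1 y=24 z=8. PCs: A@4 B@3 C@2
Step 10: thread C executes C3 (y = y + 1). Shared: x=1 y=25 z=8. PCs: A@4 B@3 C@3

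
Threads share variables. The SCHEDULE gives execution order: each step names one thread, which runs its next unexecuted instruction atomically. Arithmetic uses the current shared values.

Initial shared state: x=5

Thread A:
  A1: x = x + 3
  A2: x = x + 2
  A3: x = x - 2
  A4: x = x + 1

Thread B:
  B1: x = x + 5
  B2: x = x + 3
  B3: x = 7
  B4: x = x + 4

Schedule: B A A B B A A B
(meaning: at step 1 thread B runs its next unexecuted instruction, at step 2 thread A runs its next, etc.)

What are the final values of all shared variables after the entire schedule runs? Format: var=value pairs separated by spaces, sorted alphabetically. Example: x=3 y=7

Step 1: thread B executes B1 (x = x + 5). Shared: x=10. PCs: A@0 B@1
Step 2: thread A executes A1 (x = x + 3). Shared: x=13. PCs: A@1 B@1
Step 3: thread A executes A2 (x = x + 2). Shared: x=15. PCs: A@2 B@1
Step 4: thread B executes B2 (x = x + 3). Shared: x=18. PCs: A@2 B@2
Step 5: thread B executes B3 (x = 7). Shared: x=7. PCs: A@2 B@3
Step 6: thread A executes A3 (x = x - 2). Shared: x=5. PCs: A@3 B@3
Step 7: thread A executes A4 (x = x + 1). Shared: x=6. PCs: A@4 B@3
Step 8: thread B executes B4 (x = x + 4). Shared: x=10. PCs: A@4 B@4

Answer: x=10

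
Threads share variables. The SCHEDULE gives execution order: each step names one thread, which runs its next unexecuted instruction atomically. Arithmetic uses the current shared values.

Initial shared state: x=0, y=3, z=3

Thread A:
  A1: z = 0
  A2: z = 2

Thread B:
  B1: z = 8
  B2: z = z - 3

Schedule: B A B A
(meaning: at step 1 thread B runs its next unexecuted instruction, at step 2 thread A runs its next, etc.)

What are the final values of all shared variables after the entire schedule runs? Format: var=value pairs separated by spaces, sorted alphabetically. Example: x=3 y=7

Answer: x=0 y=3 z=2

Derivation:
Step 1: thread B executes B1 (z = 8). Shared: x=0 y=3 z=8. PCs: A@0 B@1
Step 2: thread A executes A1 (z = 0). Shared: x=0 y=3 z=0. PCs: A@1 B@1
Step 3: thread B executes B2 (z = z - 3). Shared: x=0 y=3 z=-3. PCs: A@1 B@2
Step 4: thread A executes A2 (z = 2). Shared: x=0 y=3 z=2. PCs: A@2 B@2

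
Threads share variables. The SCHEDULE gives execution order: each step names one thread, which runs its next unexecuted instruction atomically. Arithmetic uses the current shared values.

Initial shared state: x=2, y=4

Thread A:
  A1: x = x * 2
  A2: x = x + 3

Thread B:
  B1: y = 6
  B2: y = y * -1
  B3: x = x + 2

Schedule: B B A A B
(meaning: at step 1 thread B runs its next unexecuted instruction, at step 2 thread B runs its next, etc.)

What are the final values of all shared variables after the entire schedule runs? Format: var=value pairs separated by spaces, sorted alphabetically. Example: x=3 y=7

Step 1: thread B executes B1 (y = 6). Shared: x=2 y=6. PCs: A@0 B@1
Step 2: thread B executes B2 (y = y * -1). Shared: x=2 y=-6. PCs: A@0 B@2
Step 3: thread A executes A1 (x = x * 2). Shared: x=4 y=-6. PCs: A@1 B@2
Step 4: thread A executes A2 (x = x + 3). Shared: x=7 y=-6. PCs: A@2 B@2
Step 5: thread B executes B3 (x = x + 2). Shared: x=9 y=-6. PCs: A@2 B@3

Answer: x=9 y=-6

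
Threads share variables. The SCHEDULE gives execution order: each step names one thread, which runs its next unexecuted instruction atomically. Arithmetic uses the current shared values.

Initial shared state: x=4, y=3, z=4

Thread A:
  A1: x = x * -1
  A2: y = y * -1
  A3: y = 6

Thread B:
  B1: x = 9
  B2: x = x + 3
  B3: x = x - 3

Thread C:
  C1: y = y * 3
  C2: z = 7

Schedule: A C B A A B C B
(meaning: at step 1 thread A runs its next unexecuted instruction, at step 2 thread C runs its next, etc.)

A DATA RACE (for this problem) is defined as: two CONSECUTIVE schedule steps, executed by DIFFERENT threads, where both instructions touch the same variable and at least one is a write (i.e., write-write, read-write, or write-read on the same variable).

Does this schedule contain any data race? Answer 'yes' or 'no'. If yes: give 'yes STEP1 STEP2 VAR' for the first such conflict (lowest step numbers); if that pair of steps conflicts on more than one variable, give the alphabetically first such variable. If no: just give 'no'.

Answer: no

Derivation:
Steps 1,2: A(r=x,w=x) vs C(r=y,w=y). No conflict.
Steps 2,3: C(r=y,w=y) vs B(r=-,w=x). No conflict.
Steps 3,4: B(r=-,w=x) vs A(r=y,w=y). No conflict.
Steps 4,5: same thread (A). No race.
Steps 5,6: A(r=-,w=y) vs B(r=x,w=x). No conflict.
Steps 6,7: B(r=x,w=x) vs C(r=-,w=z). No conflict.
Steps 7,8: C(r=-,w=z) vs B(r=x,w=x). No conflict.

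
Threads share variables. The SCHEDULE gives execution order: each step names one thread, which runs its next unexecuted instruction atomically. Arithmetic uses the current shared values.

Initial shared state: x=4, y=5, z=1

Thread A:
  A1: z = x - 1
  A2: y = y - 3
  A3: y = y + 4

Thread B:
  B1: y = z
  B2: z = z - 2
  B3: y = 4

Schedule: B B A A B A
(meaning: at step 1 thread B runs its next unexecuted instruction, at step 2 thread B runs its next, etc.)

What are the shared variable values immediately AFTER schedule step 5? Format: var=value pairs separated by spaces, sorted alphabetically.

Answer: x=4 y=4 z=3

Derivation:
Step 1: thread B executes B1 (y = z). Shared: x=4 y=1 z=1. PCs: A@0 B@1
Step 2: thread B executes B2 (z = z - 2). Shared: x=4 y=1 z=-1. PCs: A@0 B@2
Step 3: thread A executes A1 (z = x - 1). Shared: x=4 y=1 z=3. PCs: A@1 B@2
Step 4: thread A executes A2 (y = y - 3). Shared: x=4 y=-2 z=3. PCs: A@2 B@2
Step 5: thread B executes B3 (y = 4). Shared: x=4 y=4 z=3. PCs: A@2 B@3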